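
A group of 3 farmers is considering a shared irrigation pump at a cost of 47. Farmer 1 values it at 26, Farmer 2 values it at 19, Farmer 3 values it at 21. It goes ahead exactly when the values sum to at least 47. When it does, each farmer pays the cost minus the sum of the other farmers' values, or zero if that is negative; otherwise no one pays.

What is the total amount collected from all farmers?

9

Total value 66 ≥ cost 47, so it is built.
Farmer 1: others sum to 40; max(0, 47 - 40) = 7.
Farmer 2: others sum to 47; max(0, 47 - 47) = 0.
Farmer 3: others sum to 45; max(0, 47 - 45) = 2.
Total collected = 7 + 0 + 2 = 9.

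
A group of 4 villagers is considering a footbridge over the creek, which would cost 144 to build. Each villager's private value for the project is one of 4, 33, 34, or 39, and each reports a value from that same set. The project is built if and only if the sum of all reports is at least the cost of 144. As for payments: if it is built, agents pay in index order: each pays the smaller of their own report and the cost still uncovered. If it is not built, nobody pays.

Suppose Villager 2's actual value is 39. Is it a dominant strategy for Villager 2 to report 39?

Consider the case where Villager 1 reports 33, Villager 3 reports 39 and Villager 4 reports 39.
Truthful report 39: project built, pays 39, utility 39 - 39 = 0.
Report 33 instead: project built, pays 33, utility 39 - 33 = 6.
Since 6 > 0, reporting 33 is strictly better here, so truthful reporting is not dominant.

No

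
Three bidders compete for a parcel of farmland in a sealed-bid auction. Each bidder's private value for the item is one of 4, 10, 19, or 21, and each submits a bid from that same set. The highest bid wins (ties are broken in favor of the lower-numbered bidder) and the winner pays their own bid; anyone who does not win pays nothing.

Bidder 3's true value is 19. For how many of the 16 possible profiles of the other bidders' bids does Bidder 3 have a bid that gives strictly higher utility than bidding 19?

1

Others bid (4, 4): truth gives 0; bid 10 gives 9 > 0. Violating.
Others bid (4, 10): truth gives 0; no alternative beats it.
Others bid (4, 19): truth gives 0; no alternative beats it.
(Checking all 16 profiles: 1 has a profitable deviation, 15 do not.)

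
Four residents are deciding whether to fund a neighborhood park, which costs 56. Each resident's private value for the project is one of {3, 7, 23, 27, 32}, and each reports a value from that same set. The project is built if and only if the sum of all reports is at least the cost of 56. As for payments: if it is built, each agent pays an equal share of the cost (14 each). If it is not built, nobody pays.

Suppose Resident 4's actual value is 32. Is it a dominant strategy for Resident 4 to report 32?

Yes

Check each profile of the others' reports and compare truth against every alternative report.
Others report (3, 3, 23): truth gives 18, best alternative gives 18.
Others report (3, 3, 27): truth gives 18, best alternative gives 18.
Others report (3, 3, 32): truth gives 18, best alternative gives 18.
Others report (3, 7, 23): truth gives 18, best alternative gives 18.
Others report (3, 7, 27): truth gives 18, best alternative gives 18.
Others report (3, 7, 32): truth gives 18, best alternative gives 18.
(Remaining 119 profiles checked similarly; truth is weakly best in each.)
In every case the truthful report is at least as good as any alternative, so it is a dominant strategy.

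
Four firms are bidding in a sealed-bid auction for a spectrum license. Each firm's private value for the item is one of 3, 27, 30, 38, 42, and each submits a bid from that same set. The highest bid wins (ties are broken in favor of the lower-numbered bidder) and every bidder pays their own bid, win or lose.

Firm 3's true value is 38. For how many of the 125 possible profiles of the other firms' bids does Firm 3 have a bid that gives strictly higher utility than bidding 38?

101

Others bid (3, 3, 3): truth gives 0; bid 27 gives 11 > 0. Violating.
Others bid (3, 3, 27): truth gives 0; bid 27 gives 11 > 0. Violating.
Others bid (3, 3, 30): truth gives 0; bid 30 gives 8 > 0. Violating.
Others bid (3, 3, 42): truth gives -38; bid 3 gives -3 > -38. Violating.
Others bid (3, 3, 38): truth gives 0; no alternative beats it.
Others bid (3, 27, 38): truth gives 0; no alternative beats it.
(Checking all 125 profiles: 101 have a profitable deviation, 24 do not.)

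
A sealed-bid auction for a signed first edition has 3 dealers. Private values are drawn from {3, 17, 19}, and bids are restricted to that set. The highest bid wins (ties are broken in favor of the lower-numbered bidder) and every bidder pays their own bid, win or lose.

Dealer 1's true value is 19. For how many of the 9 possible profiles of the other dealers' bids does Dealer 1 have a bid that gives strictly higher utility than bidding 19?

4

Others bid (3, 3): truth gives 0; bid 3 gives 16 > 0. Violating.
Others bid (3, 17): truth gives 0; bid 17 gives 2 > 0. Violating.
Others bid (17, 3): truth gives 0; bid 17 gives 2 > 0. Violating.
Others bid (17, 17): truth gives 0; bid 17 gives 2 > 0. Violating.
Others bid (3, 19): truth gives 0; no alternative beats it.
Others bid (17, 19): truth gives 0; no alternative beats it.
(Checking all 9 profiles: 4 have a profitable deviation, 5 do not.)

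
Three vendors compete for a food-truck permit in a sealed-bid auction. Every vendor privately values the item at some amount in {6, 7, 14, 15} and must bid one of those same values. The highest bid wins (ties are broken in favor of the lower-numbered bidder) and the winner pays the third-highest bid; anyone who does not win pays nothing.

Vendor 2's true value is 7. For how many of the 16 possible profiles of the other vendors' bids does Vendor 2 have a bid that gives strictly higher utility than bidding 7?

Others bid (6, 14): truth gives 0; bid 14 gives 1 > 0. Violating.
Others bid (6, 15): truth gives 0; bid 15 gives 1 > 0. Violating.
Others bid (7, 6): truth gives 0; bid 14 gives 1 > 0. Violating.
Others bid (14, 6): truth gives 0; bid 15 gives 1 > 0. Violating.
Others bid (6, 6): truth gives 1; no alternative beats it.
Others bid (6, 7): truth gives 1; no alternative beats it.
(Checking all 16 profiles: 4 have a profitable deviation, 12 do not.)

4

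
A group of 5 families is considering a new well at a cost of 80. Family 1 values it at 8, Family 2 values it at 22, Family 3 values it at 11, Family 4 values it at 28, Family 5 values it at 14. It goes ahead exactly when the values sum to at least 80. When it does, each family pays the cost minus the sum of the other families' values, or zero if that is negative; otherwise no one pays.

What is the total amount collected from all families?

68

Total value 83 ≥ cost 80, so it is built.
Family 1: others sum to 75; max(0, 80 - 75) = 5.
Family 2: others sum to 61; max(0, 80 - 61) = 19.
Family 3: others sum to 72; max(0, 80 - 72) = 8.
Family 4: others sum to 55; max(0, 80 - 55) = 25.
Family 5: others sum to 69; max(0, 80 - 69) = 11.
Total collected = 5 + 19 + 8 + 25 + 11 = 68.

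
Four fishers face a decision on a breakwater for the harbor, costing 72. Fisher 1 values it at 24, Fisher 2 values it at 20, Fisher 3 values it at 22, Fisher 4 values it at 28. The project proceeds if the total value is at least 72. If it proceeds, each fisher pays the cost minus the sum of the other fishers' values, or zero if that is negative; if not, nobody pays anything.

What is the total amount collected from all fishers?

Total value 94 ≥ cost 72, so it is built.
Fisher 1: others sum to 70; max(0, 72 - 70) = 2.
Fisher 2: others sum to 74; max(0, 72 - 74) = 0.
Fisher 3: others sum to 72; max(0, 72 - 72) = 0.
Fisher 4: others sum to 66; max(0, 72 - 66) = 6.
Total collected = 2 + 0 + 0 + 6 = 8.

8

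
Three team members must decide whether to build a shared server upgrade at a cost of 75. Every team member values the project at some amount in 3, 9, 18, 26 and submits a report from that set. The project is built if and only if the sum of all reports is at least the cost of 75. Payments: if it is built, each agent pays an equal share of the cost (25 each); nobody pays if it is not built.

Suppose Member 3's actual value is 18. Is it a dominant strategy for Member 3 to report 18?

Yes

Check each profile of the others' reports and compare truth against every alternative report.
Others report (3, 3): truth gives 0, best alternative gives 0.
Others report (3, 9): truth gives 0, best alternative gives 0.
Others report (3, 18): truth gives 0, best alternative gives 0.
Others report (3, 26): truth gives 0, best alternative gives 0.
Others report (9, 3): truth gives 0, best alternative gives 0.
Others report (9, 9): truth gives 0, best alternative gives 0.
(Remaining 10 profiles checked similarly; truth is weakly best in each.)
In every case the truthful report is at least as good as any alternative, so it is a dominant strategy.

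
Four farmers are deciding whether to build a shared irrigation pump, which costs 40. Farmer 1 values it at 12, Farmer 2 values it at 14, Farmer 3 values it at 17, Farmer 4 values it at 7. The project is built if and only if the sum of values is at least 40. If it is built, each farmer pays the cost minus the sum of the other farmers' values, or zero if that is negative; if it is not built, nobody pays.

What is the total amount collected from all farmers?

13

Total value 50 ≥ cost 40, so it is built.
Farmer 1: others sum to 38; max(0, 40 - 38) = 2.
Farmer 2: others sum to 36; max(0, 40 - 36) = 4.
Farmer 3: others sum to 33; max(0, 40 - 33) = 7.
Farmer 4: others sum to 43; max(0, 40 - 43) = 0.
Total collected = 2 + 4 + 7 + 0 = 13.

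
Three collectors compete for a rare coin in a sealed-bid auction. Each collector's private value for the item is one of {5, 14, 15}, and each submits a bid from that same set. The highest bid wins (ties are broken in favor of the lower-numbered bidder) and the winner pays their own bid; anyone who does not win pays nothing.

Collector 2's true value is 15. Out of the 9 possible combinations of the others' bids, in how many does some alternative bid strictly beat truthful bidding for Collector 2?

2

Others bid (5, 5): truth gives 0; bid 14 gives 1 > 0. Violating.
Others bid (5, 14): truth gives 0; bid 14 gives 1 > 0. Violating.
Others bid (5, 15): truth gives 0; no alternative beats it.
Others bid (14, 5): truth gives 0; no alternative beats it.
(Checking all 9 profiles: 2 have a profitable deviation, 7 do not.)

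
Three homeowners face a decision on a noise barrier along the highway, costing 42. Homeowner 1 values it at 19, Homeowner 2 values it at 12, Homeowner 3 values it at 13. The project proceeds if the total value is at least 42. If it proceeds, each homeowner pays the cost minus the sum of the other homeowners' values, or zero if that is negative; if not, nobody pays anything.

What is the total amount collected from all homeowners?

Total value 44 ≥ cost 42, so it is built.
Homeowner 1: others sum to 25; max(0, 42 - 25) = 17.
Homeowner 2: others sum to 32; max(0, 42 - 32) = 10.
Homeowner 3: others sum to 31; max(0, 42 - 31) = 11.
Total collected = 17 + 10 + 11 = 38.

38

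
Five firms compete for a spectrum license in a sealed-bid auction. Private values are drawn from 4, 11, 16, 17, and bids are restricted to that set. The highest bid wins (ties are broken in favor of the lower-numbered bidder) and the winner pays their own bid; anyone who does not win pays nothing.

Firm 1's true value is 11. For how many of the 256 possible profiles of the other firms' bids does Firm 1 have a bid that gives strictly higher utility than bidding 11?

Others bid (4, 4, 4, 4): truth gives 0; bid 4 gives 7 > 0. Violating.
Others bid (4, 4, 4, 11): truth gives 0; no alternative beats it.
Others bid (4, 4, 4, 16): truth gives 0; no alternative beats it.
(Checking all 256 profiles: 1 has a profitable deviation, 255 do not.)

1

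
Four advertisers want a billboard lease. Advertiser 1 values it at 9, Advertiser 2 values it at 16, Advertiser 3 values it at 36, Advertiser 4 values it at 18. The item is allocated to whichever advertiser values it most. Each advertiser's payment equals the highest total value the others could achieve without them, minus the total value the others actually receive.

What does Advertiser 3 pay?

Advertiser 3 has the highest value and receives the item.
Without Advertiser 3, the item would go to the next-highest value, 18, so the others could achieve 18.
With Advertiser 3 present and winning, the others receive nothing, so their total is 0.
Payment = 18 - 0 = 18.

18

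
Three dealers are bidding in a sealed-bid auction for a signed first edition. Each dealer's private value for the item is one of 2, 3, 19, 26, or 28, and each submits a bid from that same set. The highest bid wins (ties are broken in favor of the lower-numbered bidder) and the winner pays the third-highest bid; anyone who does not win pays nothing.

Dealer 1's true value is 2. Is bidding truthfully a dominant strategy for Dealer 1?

Yes

Check each profile of the others' bids and compare truth against every alternative bid.
Others bid (3, 3): truth gives 0, best alternative gives -1.
Others bid (2, 2): truth gives 0, best alternative gives 0.
Others bid (2, 3): truth gives 0, best alternative gives 0.
Others bid (2, 19): truth gives 0, best alternative gives 0.
Others bid (2, 26): truth gives 0, best alternative gives 0.
Others bid (2, 28): truth gives 0, best alternative gives 0.
(Remaining 19 profiles checked similarly; truth is weakly best in each.)
In every case the truthful bid is at least as good as any alternative, so it is a dominant strategy.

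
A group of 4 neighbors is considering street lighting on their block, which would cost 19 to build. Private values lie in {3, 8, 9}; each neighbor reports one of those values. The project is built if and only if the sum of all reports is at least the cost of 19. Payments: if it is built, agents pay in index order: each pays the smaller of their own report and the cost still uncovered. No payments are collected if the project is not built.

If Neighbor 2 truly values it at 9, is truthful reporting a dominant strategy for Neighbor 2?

No

Consider the case where Neighbor 1 reports 3, Neighbor 3 reports 3 and Neighbor 4 reports 8.
Truthful report 9: project built, pays 9, utility 9 - 9 = 0.
Report 8 instead: project built, pays 8, utility 9 - 8 = 1.
Since 1 > 0, reporting 8 is strictly better here, so truthful reporting is not dominant.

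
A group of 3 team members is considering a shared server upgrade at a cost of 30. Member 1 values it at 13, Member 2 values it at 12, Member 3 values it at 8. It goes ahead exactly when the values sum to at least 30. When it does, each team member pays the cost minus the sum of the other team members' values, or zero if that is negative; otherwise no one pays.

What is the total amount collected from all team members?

Total value 33 ≥ cost 30, so it is built.
Member 1: others sum to 20; max(0, 30 - 20) = 10.
Member 2: others sum to 21; max(0, 30 - 21) = 9.
Member 3: others sum to 25; max(0, 30 - 25) = 5.
Total collected = 10 + 9 + 5 = 24.

24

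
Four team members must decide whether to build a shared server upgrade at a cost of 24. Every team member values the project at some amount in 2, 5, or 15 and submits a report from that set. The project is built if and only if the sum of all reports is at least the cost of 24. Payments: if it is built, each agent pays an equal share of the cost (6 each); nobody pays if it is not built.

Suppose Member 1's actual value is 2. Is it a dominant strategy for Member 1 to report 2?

Yes

Check each profile of the others' reports and compare truth against every alternative report.
Others report (2, 2, 15): truth gives 0, best alternative gives -4.
Others report (2, 15, 2): truth gives 0, best alternative gives -4.
Others report (15, 2, 2): truth gives 0, best alternative gives -4.
Others report (2, 5, 15): truth gives -4, best alternative gives -4.
Others report (2, 15, 5): truth gives -4, best alternative gives -4.
Others report (2, 15, 15): truth gives -4, best alternative gives -4.
(Remaining 21 profiles checked similarly; truth is weakly best in each.)
In every case the truthful report is at least as good as any alternative, so it is a dominant strategy.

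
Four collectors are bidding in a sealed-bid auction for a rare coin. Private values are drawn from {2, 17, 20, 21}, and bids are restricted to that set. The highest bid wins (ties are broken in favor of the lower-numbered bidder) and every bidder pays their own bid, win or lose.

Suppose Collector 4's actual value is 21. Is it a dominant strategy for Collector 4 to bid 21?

Consider the case where Collector 1 bids 2, Collector 2 bids 2 and Collector 3 bids 2.
Truthful bid 21: wins, pays 21, utility 21 - 21 = 0.
Bid 17 instead: wins, pays 17, utility 21 - 17 = 4.
Since 4 > 0, bidding 17 is strictly better here, so truthful bidding is not dominant.

No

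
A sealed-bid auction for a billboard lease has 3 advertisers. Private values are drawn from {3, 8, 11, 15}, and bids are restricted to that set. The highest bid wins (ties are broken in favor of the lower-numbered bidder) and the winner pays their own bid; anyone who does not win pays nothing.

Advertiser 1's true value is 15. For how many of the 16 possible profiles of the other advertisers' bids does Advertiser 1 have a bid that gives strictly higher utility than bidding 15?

9

Others bid (3, 3): truth gives 0; bid 3 gives 12 > 0. Violating.
Others bid (3, 8): truth gives 0; bid 8 gives 7 > 0. Violating.
Others bid (3, 11): truth gives 0; bid 11 gives 4 > 0. Violating.
Others bid (8, 3): truth gives 0; bid 8 gives 7 > 0. Violating.
Others bid (3, 15): truth gives 0; no alternative beats it.
Others bid (8, 15): truth gives 0; no alternative beats it.
(Checking all 16 profiles: 9 have a profitable deviation, 7 do not.)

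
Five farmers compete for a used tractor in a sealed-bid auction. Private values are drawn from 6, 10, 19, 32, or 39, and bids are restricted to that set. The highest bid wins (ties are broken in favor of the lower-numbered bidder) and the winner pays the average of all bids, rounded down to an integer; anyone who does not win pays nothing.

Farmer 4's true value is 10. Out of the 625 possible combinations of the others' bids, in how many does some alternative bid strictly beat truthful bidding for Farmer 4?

3

Others bid (6, 6, 10, 6): truth gives 0; bid 19 gives 1 > 0. Violating.
Others bid (6, 10, 6, 6): truth gives 0; bid 19 gives 1 > 0. Violating.
Others bid (10, 6, 6, 6): truth gives 0; bid 19 gives 1 > 0. Violating.
Others bid (6, 6, 6, 6): truth gives 4; no alternative beats it.
Others bid (6, 6, 6, 10): truth gives 3; no alternative beats it.
(Checking all 625 profiles: 3 have a profitable deviation, 622 do not.)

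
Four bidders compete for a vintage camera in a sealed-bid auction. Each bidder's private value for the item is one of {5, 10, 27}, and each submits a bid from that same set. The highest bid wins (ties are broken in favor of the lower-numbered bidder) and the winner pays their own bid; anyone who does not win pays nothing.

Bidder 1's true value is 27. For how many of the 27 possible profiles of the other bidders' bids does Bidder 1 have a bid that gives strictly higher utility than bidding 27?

Others bid (5, 5, 5): truth gives 0; bid 5 gives 22 > 0. Violating.
Others bid (5, 5, 10): truth gives 0; bid 10 gives 17 > 0. Violating.
Others bid (5, 10, 5): truth gives 0; bid 10 gives 17 > 0. Violating.
Others bid (5, 10, 10): truth gives 0; bid 10 gives 17 > 0. Violating.
Others bid (5, 5, 27): truth gives 0; no alternative beats it.
Others bid (5, 10, 27): truth gives 0; no alternative beats it.
(Checking all 27 profiles: 8 have a profitable deviation, 19 do not.)

8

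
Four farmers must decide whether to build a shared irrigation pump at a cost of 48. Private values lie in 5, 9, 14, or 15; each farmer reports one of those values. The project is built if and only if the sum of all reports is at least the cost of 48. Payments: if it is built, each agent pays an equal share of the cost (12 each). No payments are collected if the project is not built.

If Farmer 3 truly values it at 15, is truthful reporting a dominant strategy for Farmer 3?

Check each profile of the others' reports and compare truth against every alternative report.
Others report (5, 14, 14): truth gives 3, best alternative gives 0.
Others report (9, 9, 15): truth gives 3, best alternative gives 0.
Others report (9, 15, 9): truth gives 3, best alternative gives 0.
Others report (14, 5, 14): truth gives 3, best alternative gives 0.
Others report (14, 14, 5): truth gives 3, best alternative gives 0.
Others report (15, 9, 9): truth gives 3, best alternative gives 0.
(Remaining 58 profiles checked similarly; truth is weakly best in each.)
In every case the truthful report is at least as good as any alternative, so it is a dominant strategy.

Yes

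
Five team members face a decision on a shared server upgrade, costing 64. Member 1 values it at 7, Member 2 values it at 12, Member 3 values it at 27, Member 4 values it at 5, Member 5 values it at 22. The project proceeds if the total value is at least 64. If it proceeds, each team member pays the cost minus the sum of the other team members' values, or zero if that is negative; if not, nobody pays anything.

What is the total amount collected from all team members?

Total value 73 ≥ cost 64, so it is built.
Member 1: others sum to 66; max(0, 64 - 66) = 0.
Member 2: others sum to 61; max(0, 64 - 61) = 3.
Member 3: others sum to 46; max(0, 64 - 46) = 18.
Member 4: others sum to 68; max(0, 64 - 68) = 0.
Member 5: others sum to 51; max(0, 64 - 51) = 13.
Total collected = 0 + 3 + 18 + 0 + 13 = 34.

34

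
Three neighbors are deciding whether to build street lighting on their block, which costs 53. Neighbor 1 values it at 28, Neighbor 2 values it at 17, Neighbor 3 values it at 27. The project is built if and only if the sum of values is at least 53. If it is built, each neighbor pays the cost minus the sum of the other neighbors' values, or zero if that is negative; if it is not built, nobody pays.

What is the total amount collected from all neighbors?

17

Total value 72 ≥ cost 53, so it is built.
Neighbor 1: others sum to 44; max(0, 53 - 44) = 9.
Neighbor 2: others sum to 55; max(0, 53 - 55) = 0.
Neighbor 3: others sum to 45; max(0, 53 - 45) = 8.
Total collected = 9 + 0 + 8 = 17.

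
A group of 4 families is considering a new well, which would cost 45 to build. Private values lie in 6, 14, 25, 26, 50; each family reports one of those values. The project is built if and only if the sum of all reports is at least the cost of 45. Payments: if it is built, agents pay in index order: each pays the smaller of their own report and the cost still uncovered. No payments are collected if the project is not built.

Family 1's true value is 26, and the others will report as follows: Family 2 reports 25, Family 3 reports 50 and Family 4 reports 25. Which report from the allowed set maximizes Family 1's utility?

Report 6: project built, pays 6, utility 26 - 6 = 20.
Report 14: project built, pays 14, utility 26 - 14 = 12.
Report 25: project built, pays 25, utility 26 - 25 = 1.
Report 26: project built, pays 26, utility 26 - 26 = 0.
Report 50: project built, pays 45, utility 26 - 45 = -19.
The best choice is 6 with utility 20.

6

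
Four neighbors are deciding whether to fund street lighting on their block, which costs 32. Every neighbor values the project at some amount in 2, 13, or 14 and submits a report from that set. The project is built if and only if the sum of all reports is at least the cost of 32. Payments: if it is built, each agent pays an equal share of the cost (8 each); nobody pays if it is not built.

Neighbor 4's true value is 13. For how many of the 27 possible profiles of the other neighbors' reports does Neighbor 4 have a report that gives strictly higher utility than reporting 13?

Others report (2, 2, 14): truth gives 0; report 14 gives 5 > 0. Violating.
Others report (2, 14, 2): truth gives 0; report 14 gives 5 > 0. Violating.
Others report (14, 2, 2): truth gives 0; report 14 gives 5 > 0. Violating.
Others report (2, 2, 2): truth gives 0; no alternative beats it.
Others report (2, 2, 13): truth gives 0; no alternative beats it.
(Checking all 27 profiles: 3 have a profitable deviation, 24 do not.)

3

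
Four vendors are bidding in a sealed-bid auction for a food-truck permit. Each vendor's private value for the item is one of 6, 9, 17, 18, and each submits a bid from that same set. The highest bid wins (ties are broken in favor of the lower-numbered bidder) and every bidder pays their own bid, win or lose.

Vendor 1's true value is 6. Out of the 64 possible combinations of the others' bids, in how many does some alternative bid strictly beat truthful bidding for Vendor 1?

7

Others bid (6, 6, 9): truth gives -6; bid 9 gives -3 > -6. Violating.
Others bid (6, 9, 6): truth gives -6; bid 9 gives -3 > -6. Violating.
Others bid (6, 9, 9): truth gives -6; bid 9 gives -3 > -6. Violating.
Others bid (9, 6, 6): truth gives -6; bid 9 gives -3 > -6. Violating.
Others bid (6, 6, 6): truth gives 0; no alternative beats it.
Others bid (6, 6, 17): truth gives -6; no alternative beats it.
(Checking all 64 profiles: 7 have a profitable deviation, 57 do not.)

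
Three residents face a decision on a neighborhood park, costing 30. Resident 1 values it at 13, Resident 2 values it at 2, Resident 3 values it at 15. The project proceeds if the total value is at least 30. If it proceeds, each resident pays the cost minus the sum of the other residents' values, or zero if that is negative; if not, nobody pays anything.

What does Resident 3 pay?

15

Total value 30 ≥ cost 30, so the project is built.
The other residents' values sum to 15.
Cost minus that sum is 30 - 15 = 15.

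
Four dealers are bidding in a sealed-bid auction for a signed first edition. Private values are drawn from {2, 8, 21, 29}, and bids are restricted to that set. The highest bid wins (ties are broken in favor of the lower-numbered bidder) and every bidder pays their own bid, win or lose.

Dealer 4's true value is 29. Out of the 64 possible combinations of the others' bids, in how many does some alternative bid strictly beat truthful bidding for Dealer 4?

45

Others bid (2, 2, 2): truth gives 0; bid 8 gives 21 > 0. Violating.
Others bid (2, 2, 8): truth gives 0; bid 21 gives 8 > 0. Violating.
Others bid (2, 2, 29): truth gives -29; bid 2 gives -2 > -29. Violating.
Others bid (2, 8, 2): truth gives 0; bid 21 gives 8 > 0. Violating.
Others bid (2, 2, 21): truth gives 0; no alternative beats it.
Others bid (2, 8, 21): truth gives 0; no alternative beats it.
(Checking all 64 profiles: 45 have a profitable deviation, 19 do not.)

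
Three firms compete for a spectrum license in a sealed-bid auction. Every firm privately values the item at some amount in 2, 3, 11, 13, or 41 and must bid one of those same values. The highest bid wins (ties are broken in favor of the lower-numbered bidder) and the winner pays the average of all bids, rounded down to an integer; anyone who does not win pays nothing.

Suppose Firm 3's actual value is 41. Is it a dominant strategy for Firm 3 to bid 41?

No

Consider the case where Firm 1 bids 2 and Firm 2 bids 2.
Truthful bid 41: wins, pays 15, utility 41 - 15 = 26.
Bid 3 instead: wins, pays 2, utility 41 - 2 = 39.
Since 39 > 26, bidding 3 is strictly better here, so truthful bidding is not dominant.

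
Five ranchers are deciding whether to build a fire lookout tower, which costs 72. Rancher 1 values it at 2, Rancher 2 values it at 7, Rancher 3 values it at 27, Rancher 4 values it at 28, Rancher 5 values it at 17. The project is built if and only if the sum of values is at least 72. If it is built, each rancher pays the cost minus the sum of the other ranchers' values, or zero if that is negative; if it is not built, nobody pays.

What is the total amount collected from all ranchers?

45

Total value 81 ≥ cost 72, so it is built.
Rancher 1: others sum to 79; max(0, 72 - 79) = 0.
Rancher 2: others sum to 74; max(0, 72 - 74) = 0.
Rancher 3: others sum to 54; max(0, 72 - 54) = 18.
Rancher 4: others sum to 53; max(0, 72 - 53) = 19.
Rancher 5: others sum to 64; max(0, 72 - 64) = 8.
Total collected = 0 + 0 + 18 + 19 + 8 = 45.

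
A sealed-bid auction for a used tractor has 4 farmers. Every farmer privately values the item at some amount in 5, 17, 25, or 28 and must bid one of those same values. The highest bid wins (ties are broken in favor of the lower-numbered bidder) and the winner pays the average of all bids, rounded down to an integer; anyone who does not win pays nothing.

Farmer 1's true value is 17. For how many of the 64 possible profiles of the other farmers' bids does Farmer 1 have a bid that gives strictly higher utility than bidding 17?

7

Others bid (5, 5, 5): truth gives 9; bid 5 gives 12 > 9. Violating.
Others bid (5, 5, 25): truth gives 0; bid 25 gives 2 > 0. Violating.
Others bid (5, 5, 28): truth gives 0; bid 28 gives 1 > 0. Violating.
Others bid (5, 25, 5): truth gives 0; bid 25 gives 2 > 0. Violating.
Others bid (5, 5, 17): truth gives 6; no alternative beats it.
Others bid (5, 17, 5): truth gives 6; no alternative beats it.
(Checking all 64 profiles: 7 have a profitable deviation, 57 do not.)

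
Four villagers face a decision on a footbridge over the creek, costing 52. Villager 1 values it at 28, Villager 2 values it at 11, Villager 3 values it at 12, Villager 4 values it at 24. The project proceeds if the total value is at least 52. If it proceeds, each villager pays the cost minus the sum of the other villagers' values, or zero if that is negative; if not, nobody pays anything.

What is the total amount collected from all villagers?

6

Total value 75 ≥ cost 52, so it is built.
Villager 1: others sum to 47; max(0, 52 - 47) = 5.
Villager 2: others sum to 64; max(0, 52 - 64) = 0.
Villager 3: others sum to 63; max(0, 52 - 63) = 0.
Villager 4: others sum to 51; max(0, 52 - 51) = 1.
Total collected = 5 + 0 + 0 + 1 = 6.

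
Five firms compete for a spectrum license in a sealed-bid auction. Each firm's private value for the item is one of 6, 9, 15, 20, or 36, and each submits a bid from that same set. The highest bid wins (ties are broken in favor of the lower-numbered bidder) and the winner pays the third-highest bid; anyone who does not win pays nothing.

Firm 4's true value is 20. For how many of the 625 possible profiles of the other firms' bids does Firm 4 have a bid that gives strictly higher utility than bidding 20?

108

Others bid (6, 6, 6, 36): truth gives 0; bid 36 gives 14 > 0. Violating.
Others bid (6, 6, 9, 36): truth gives 0; bid 36 gives 11 > 0. Violating.
Others bid (6, 6, 15, 36): truth gives 0; bid 36 gives 5 > 0. Violating.
Others bid (6, 6, 20, 6): truth gives 0; bid 36 gives 14 > 0. Violating.
Others bid (6, 6, 6, 6): truth gives 14; no alternative beats it.
Others bid (6, 6, 6, 9): truth gives 14; no alternative beats it.
(Checking all 625 profiles: 108 have a profitable deviation, 517 do not.)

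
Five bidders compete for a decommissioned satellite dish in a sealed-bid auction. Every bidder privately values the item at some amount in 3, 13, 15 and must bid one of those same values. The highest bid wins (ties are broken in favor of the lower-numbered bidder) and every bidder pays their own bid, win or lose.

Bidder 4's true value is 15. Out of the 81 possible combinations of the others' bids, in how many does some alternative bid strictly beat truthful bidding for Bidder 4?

59

Others bid (3, 3, 3, 3): truth gives 0; bid 13 gives 2 > 0. Violating.
Others bid (3, 3, 3, 13): truth gives 0; bid 13 gives 2 > 0. Violating.
Others bid (3, 3, 15, 3): truth gives -15; bid 3 gives -3 > -15. Violating.
Others bid (3, 3, 15, 13): truth gives -15; bid 3 gives -3 > -15. Violating.
Others bid (3, 3, 3, 15): truth gives 0; no alternative beats it.
Others bid (3, 3, 13, 3): truth gives 0; no alternative beats it.
(Checking all 81 profiles: 59 have a profitable deviation, 22 do not.)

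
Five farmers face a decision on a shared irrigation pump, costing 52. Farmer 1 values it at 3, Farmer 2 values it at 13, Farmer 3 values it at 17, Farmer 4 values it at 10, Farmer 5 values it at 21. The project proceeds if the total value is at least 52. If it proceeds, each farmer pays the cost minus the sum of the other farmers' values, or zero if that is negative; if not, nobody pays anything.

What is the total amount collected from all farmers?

15

Total value 64 ≥ cost 52, so it is built.
Farmer 1: others sum to 61; max(0, 52 - 61) = 0.
Farmer 2: others sum to 51; max(0, 52 - 51) = 1.
Farmer 3: others sum to 47; max(0, 52 - 47) = 5.
Farmer 4: others sum to 54; max(0, 52 - 54) = 0.
Farmer 5: others sum to 43; max(0, 52 - 43) = 9.
Total collected = 0 + 1 + 5 + 0 + 9 = 15.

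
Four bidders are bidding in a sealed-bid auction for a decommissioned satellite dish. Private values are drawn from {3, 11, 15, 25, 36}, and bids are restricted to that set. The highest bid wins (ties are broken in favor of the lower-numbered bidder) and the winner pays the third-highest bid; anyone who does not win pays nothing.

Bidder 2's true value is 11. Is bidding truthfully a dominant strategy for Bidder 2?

No

Consider the case where Bidder 1 bids 3, Bidder 3 bids 3 and Bidder 4 bids 15.
Truthful bid 11: loses, pays 0, utility 0.
Bid 15 instead: wins, pays 3, utility 11 - 3 = 8.
Since 8 > 0, bidding 15 is strictly better here, so truthful bidding is not dominant.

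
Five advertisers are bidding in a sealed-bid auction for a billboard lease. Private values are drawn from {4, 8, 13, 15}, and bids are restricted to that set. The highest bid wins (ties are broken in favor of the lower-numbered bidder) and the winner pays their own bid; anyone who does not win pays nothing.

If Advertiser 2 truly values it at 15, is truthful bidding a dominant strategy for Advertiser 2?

Consider the case where Advertiser 1 bids 4, Advertiser 3 bids 4, Advertiser 4 bids 4 and Advertiser 5 bids 4.
Truthful bid 15: wins, pays 15, utility 15 - 15 = 0.
Bid 8 instead: wins, pays 8, utility 15 - 8 = 7.
Since 7 > 0, bidding 8 is strictly better here, so truthful bidding is not dominant.

No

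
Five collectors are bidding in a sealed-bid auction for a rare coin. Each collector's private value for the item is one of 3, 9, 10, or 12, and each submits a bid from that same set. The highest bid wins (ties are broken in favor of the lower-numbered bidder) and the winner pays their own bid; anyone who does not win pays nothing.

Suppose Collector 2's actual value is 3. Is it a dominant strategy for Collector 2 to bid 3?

Yes

Check each profile of the others' bids and compare truth against every alternative bid.
Others bid (3, 3, 3, 3): truth gives 0, best alternative gives -6.
Others bid (3, 3, 3, 9): truth gives 0, best alternative gives -6.
Others bid (3, 3, 9, 3): truth gives 0, best alternative gives -6.
Others bid (3, 3, 9, 9): truth gives 0, best alternative gives -6.
Others bid (3, 9, 3, 3): truth gives 0, best alternative gives -6.
Others bid (3, 9, 3, 9): truth gives 0, best alternative gives -6.
(Remaining 250 profiles checked similarly; truth is weakly best in each.)
In every case the truthful bid is at least as good as any alternative, so it is a dominant strategy.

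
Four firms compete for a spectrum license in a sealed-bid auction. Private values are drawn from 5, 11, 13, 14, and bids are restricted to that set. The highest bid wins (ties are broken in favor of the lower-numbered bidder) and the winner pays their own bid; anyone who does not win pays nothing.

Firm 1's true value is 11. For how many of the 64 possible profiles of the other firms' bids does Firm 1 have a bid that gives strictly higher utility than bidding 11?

1

Others bid (5, 5, 5): truth gives 0; bid 5 gives 6 > 0. Violating.
Others bid (5, 5, 11): truth gives 0; no alternative beats it.
Others bid (5, 5, 13): truth gives 0; no alternative beats it.
(Checking all 64 profiles: 1 has a profitable deviation, 63 do not.)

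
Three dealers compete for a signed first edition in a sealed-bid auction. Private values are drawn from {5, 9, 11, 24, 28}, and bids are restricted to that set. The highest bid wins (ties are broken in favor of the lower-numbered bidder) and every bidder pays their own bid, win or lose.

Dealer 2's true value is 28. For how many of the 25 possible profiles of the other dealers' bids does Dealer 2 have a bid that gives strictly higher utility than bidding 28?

Others bid (5, 5): truth gives 0; bid 9 gives 19 > 0. Violating.
Others bid (5, 9): truth gives 0; bid 9 gives 19 > 0. Violating.
Others bid (5, 11): truth gives 0; bid 11 gives 17 > 0. Violating.
Others bid (5, 24): truth gives 0; bid 24 gives 4 > 0. Violating.
Others bid (5, 28): truth gives 0; no alternative beats it.
Others bid (9, 28): truth gives 0; no alternative beats it.
(Checking all 25 profiles: 17 have a profitable deviation, 8 do not.)

17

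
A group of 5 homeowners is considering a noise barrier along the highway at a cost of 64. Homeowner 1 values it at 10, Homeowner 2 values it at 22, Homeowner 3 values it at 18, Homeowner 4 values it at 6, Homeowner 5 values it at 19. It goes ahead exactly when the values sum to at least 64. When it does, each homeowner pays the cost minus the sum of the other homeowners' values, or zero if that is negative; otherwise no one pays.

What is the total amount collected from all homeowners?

Total value 75 ≥ cost 64, so it is built.
Homeowner 1: others sum to 65; max(0, 64 - 65) = 0.
Homeowner 2: others sum to 53; max(0, 64 - 53) = 11.
Homeowner 3: others sum to 57; max(0, 64 - 57) = 7.
Homeowner 4: others sum to 69; max(0, 64 - 69) = 0.
Homeowner 5: others sum to 56; max(0, 64 - 56) = 8.
Total collected = 0 + 11 + 7 + 0 + 8 = 26.

26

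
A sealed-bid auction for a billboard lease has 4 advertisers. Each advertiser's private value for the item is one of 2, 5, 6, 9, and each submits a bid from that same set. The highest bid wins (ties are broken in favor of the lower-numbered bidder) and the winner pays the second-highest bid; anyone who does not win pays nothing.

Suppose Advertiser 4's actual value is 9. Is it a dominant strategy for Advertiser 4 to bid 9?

Yes

Check each profile of the others' bids and compare truth against every alternative bid.
Others bid (2, 2, 6): truth gives 3, best alternative gives 0.
Others bid (2, 5, 6): truth gives 3, best alternative gives 0.
Others bid (2, 6, 2): truth gives 3, best alternative gives 0.
Others bid (2, 6, 5): truth gives 3, best alternative gives 0.
Others bid (2, 6, 6): truth gives 3, best alternative gives 0.
Others bid (5, 2, 6): truth gives 3, best alternative gives 0.
(Remaining 58 profiles checked similarly; truth is weakly best in each.)
In every case the truthful bid is at least as good as any alternative, so it is a dominant strategy.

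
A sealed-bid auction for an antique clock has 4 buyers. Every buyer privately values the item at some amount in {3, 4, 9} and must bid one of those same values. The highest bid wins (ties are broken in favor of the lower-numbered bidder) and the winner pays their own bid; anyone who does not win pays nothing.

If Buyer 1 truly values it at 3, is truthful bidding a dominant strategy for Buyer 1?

Yes

Check each profile of the others' bids and compare truth against every alternative bid.
Others bid (3, 3, 3): truth gives 0, best alternative gives -1.
Others bid (3, 3, 4): truth gives 0, best alternative gives -1.
Others bid (3, 4, 3): truth gives 0, best alternative gives -1.
Others bid (3, 4, 4): truth gives 0, best alternative gives -1.
Others bid (4, 3, 3): truth gives 0, best alternative gives -1.
Others bid (4, 3, 4): truth gives 0, best alternative gives -1.
(Remaining 21 profiles checked similarly; truth is weakly best in each.)
In every case the truthful bid is at least as good as any alternative, so it is a dominant strategy.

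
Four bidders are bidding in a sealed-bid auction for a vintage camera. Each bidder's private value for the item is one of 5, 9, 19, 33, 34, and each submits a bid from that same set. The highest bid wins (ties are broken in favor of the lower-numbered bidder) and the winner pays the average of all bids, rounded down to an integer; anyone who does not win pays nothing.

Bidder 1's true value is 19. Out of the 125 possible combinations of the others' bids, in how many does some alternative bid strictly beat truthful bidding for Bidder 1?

Others bid (5, 5, 5): truth gives 11; bid 5 gives 14 > 11. Violating.
Others bid (5, 5, 9): truth gives 10; bid 9 gives 12 > 10. Violating.
Others bid (5, 9, 5): truth gives 10; bid 9 gives 12 > 10. Violating.
Others bid (5, 9, 9): truth gives 9; bid 9 gives 11 > 9. Violating.
Others bid (5, 5, 19): truth gives 7; no alternative beats it.
Others bid (5, 5, 33): truth gives 0; no alternative beats it.
(Checking all 125 profiles: 8 have a profitable deviation, 117 do not.)

8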